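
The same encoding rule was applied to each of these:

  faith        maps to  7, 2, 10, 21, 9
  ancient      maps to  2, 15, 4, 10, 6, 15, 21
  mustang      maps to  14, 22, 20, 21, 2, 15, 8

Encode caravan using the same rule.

Each letter is replaced by its alphabet position (a=1..z=26) + 1.
Applying it to caravan: c=3→4, a=1→2, r=18→19, a=1→2, v=22→23, a=1→2, n=14→15.

4, 2, 19, 2, 23, 2, 15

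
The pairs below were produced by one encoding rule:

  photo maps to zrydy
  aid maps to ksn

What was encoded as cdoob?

steer

Each letter is shifted forward by 10 in the alphabet (a Caesar shift of +10).
Undoing it on cdoob: c−10=s, d−10=t, o−10=e, o−10=e, b−10=r.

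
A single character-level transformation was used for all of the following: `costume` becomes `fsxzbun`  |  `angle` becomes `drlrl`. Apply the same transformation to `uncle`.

xrhrl

In costume: c→f is +3, o→s is +4, s→x is +5, t→z is +6 — the shift increases by 1 each position. The shift increases by 1 at each position, starting from +3: 3, 4, 5, ….
Applying it to uncle: u+3=x, n+4=r, c+5=h, l+6=r, e+7=l.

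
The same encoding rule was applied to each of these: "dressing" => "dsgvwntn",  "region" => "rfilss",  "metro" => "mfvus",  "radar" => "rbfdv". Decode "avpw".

aunt

In dressing: d→d is +0, r→s is +1, e→g is +2, s→v is +3 — the shift increases by 1 each position. Letter i (0-indexed) is shifted by i+0, so successive shifts are 0, 1, 2, ….
Decoding avpw: a−0=a, v−1=u, p−2=n, w−3=t.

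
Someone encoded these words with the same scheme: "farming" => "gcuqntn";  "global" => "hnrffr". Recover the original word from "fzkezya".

In farming: f→g is +1, a→c is +2, r→u is +3, m→q is +4 — the shift increases by 1 each position. The shift increases by 1 at each position, starting from +1: 1, 2, 3, ….
Decoding fzkezya: f−1=e, z−2=x, k−3=h, e−4=a, z−5=u, y−6=s, a−7=t.

exhaust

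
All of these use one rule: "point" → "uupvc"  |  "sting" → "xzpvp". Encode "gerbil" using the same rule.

lkyjrv

In point: p→u is +5, o→u is +6, i→p is +7, n→v is +8 — the shift increases by 1 each position. The shift increases by 1 at each position, starting from +5: 5, 6, 7, ….
On gerbil: g+5=l, e+6=k, r+7=y, b+8=j, i+9=r, l+10=v.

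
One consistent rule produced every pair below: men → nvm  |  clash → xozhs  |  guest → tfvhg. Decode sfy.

Each letter is replaced by its mirror in the alphabet: a↔z, b↔y, c↔x, and so on (the Atbash cipher).
Undoing it on sfy: s↔h, f↔u, y↔b.

hub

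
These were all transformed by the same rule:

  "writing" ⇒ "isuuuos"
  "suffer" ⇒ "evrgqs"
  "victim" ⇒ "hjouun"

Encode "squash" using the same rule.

ergbei

Shifts by position in writing: pos 0: w→i (+12), pos 1: r→s (+1), pos 2: i→u (+12), pos 3: t→u (+1) — repeating every 2. It's a Vigenère-style cipher with numeric key [12,1]: position i shifts by key[i mod 2].
Applying it to squash: s+12=e, q+1=r, u+12=g, a+1=b, s+12=e, h+1=i.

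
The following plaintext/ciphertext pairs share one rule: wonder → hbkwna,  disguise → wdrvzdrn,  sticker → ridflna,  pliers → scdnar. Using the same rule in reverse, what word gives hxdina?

w(22)→h(7) and o(14)→b(1) fit y≡17x+23 (mod 26); the inverse of 17 mod 26 is 23. Treating letters as 0–25, the rule is x ↦ 17x + 23 (mod 26).
Reversing it on hxdina: h(7)→23·(7−23)≡22=w; x(23)→23·(23−23)≡0=a; d(3)→23·(3−23)≡8=i; i(8)→23·(8−23)≡19=t; n(13)→23·(13−23)≡4=e; a(0)→23·(0−23)≡17=r (all mod 26).

waiter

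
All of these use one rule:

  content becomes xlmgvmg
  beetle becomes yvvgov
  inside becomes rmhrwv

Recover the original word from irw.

rid

Each pair mirrors across the alphabet (c↔x, o↔l, n↔m): positions sum to 25. Each letter is replaced by its mirror in the alphabet: a↔z, b↔y, c↔x, and so on (the Atbash cipher).
Reversing it on irw: i↔r, r↔i, w↔d.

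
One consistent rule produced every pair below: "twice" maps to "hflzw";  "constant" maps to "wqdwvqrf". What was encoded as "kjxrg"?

The output letters match the input read backwards, each shifted +3: twice reversed is eciwt. Two steps: reverse the string, then apply a Caesar shift of +3.
Reversing it on kjxrg: shift back: k−3=h, j−3=g, x−3=u, r−3=o, g−3=d → hguod; then reverse → dough.

dough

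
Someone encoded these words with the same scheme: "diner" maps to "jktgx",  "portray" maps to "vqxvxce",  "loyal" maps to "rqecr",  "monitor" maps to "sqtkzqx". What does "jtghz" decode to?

Shifts by position in diner: pos 0: d→j (+6), pos 1: i→k (+2), pos 2: n→t (+6), pos 3: e→g (+2) — repeating every 2. The shifts repeat in a cycle of length 2: positions 0,1,… shift by +6, +2, then the pattern repeats.
Decoding jtghz: j−6=d, t−2=r, g−6=a, h−2=f, z−6=t.

draft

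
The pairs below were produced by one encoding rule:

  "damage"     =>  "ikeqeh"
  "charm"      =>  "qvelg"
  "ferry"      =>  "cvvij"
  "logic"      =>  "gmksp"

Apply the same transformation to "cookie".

imossg

The output letters match the input read backwards, each shifted +4: damage reversed is egamad. Read the word backwards and shift each letter +4.
On cookie: reverse → eikooc; then shift: e+4=i, i+4=m, k+4=o, o+4=s, o+4=s, c+4=g.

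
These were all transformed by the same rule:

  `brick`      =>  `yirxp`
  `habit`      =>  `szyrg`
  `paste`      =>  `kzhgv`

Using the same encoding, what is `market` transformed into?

nzipvg

Each letter is replaced by its mirror in the alphabet: a↔z, b↔y, c↔x, and so on (the Atbash cipher).
For market: m↔n, a↔z, r↔i, k↔p, e↔v, t↔g.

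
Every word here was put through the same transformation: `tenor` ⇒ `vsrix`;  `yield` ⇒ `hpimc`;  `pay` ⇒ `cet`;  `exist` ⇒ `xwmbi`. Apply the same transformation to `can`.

Read the word backwards and shift each letter +4.
Applying it to can: reverse → nac; then shift: n+4=r, a+4=e, c+4=g.

reg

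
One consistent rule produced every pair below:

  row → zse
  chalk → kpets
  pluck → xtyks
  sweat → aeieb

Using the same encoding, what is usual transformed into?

The shift depends on letter class: consonant r→z is +8, but vowel o→s is +4. Two shifts are in play — +4 for a/e/i/o/u, +8 for every other letter.
On usual: u(vowel)+4=y, s(cons)+8=a, u(vowel)+4=y, a(vowel)+4=e, l(cons)+8=t.

yayet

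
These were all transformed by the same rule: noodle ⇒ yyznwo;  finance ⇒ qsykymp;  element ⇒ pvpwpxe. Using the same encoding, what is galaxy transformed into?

Shifts by position in noodle: pos 0: n→y (+11), pos 1: o→y (+10), pos 2: o→z (+11), pos 3: d→n (+10) — repeating every 2. The shifts repeat in a cycle of length 2: positions 0,1,… shift by +11, +10, then the pattern repeats.
For galaxy: g+11=r, a+10=k, l+11=w, a+10=k, x+11=i, y+10=i.

rkwkii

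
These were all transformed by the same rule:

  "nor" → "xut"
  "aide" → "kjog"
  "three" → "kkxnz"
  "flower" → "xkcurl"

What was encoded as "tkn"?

The output letters match the input read backwards, each shifted +6: nor reversed is ron. Two steps: reverse the string, then apply a Caesar shift of +6.
Decoding tkn: shift back: t−6=n, k−6=e, n−6=h → neh; then reverse → hen.

hen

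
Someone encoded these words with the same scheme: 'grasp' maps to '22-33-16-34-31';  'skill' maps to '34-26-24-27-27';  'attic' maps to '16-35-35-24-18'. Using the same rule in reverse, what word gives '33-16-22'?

rag

g is letter #7 and maps to 22: an offset of 15. Each letter is replaced by its alphabet position (a=1..z=26) + 15.
Undoing it on 33-16-22: 33→(33−15)÷1=18=r, 16→(16−15)÷1=1=a, 22→(22−15)÷1=7=g.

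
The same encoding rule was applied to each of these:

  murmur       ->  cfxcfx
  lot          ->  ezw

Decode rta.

The output letters match the input read backwards, each shifted +11: murmur reversed is rumrum. Two steps: reverse the string, then apply a Caesar shift of +11.
Undoing it on rta: shift back: r−11=g, t−11=i, a−11=p → gip; then reverse → pig.

pig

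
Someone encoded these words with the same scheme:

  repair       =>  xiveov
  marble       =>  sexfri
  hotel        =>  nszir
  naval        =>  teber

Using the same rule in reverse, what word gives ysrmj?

Shifts by position in repair: pos 0: r→x (+6), pos 1: e→i (+4), pos 2: p→v (+6), pos 3: a→e (+4) — repeating every 2. It's a Vigenère-style cipher with numeric key [6,4]: position i shifts by key[i mod 2].
Undoing it on ysrmj: y−6=s, s−4=o, r−6=l, m−4=i, j−6=d.

solid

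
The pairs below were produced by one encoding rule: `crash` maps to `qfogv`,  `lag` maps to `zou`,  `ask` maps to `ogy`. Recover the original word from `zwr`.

Compare letters: c→q is +14, r→f is +14, a→o is +14 — a constant shift. It's a constant shift of +14 (ROT14).
Undoing it on zwr: z−14=l, w−14=i, r−14=d.

lid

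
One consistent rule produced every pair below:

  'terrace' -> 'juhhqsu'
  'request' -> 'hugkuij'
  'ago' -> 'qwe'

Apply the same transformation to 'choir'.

Compare letters: t→j is +16, e→u is +16, r→h is +16 — a constant shift. It's a constant shift of +16 (ROT16).
Applying it to choir: c+16=s, h+16=x, o+16=e, i+16=y, r+16=h.

sxeyh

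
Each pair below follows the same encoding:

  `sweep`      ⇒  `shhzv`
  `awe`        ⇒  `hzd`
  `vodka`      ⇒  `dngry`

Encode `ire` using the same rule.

The output letters match the input read backwards, each shifted +3: sweep reversed is peews. The word is reversed, then every letter is shifted forward by 3.
Applying it to ire: reverse → eri; then shift: e+3=h, r+3=u, i+3=l.

hul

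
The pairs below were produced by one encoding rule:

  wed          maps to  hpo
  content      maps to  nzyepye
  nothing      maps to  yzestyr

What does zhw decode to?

owl

Each letter is shifted forward by 11 in the alphabet (a Caesar shift of +11).
Reversing it on zhw: z−11=o, h−11=w, w−11=l.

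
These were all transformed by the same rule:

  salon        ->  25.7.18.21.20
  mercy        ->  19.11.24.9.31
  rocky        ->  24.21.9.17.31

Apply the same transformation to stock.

s is letter #19 and maps to 25: an offset of 6. The number is (letter's place in the alphabet, a=1) + 6.
For stock: s=19→25, t=20→26, o=15→21, c=3→9, k=11→17.

25.26.21.9.17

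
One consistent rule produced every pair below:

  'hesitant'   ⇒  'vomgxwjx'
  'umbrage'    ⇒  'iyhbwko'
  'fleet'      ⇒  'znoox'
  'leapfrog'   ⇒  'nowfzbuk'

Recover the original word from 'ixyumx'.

utmost

Treating letters as 0–25, the rule is x ↦ 11x + 22 (mod 26).
Undoing it on ixyumx: i(8)→19·(8−22)≡20=u; x(23)→19·(23−22)≡19=t; y(24)→19·(24−22)≡12=m; u(20)→19·(20−22)≡14=o; m(12)→19·(12−22)≡18=s; x(23)→19·(23−22)≡19=t (all mod 26).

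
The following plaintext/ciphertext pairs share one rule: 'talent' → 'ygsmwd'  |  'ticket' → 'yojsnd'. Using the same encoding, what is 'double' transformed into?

The shift increases by 1 at each position, starting from +5: 5, 6, 7, ….
For double: d+5=i, o+6=u, u+7=b, b+8=j, l+9=u, e+10=o.

iubjuo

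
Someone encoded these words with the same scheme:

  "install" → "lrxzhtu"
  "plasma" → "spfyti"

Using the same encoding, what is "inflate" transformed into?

lrkrhbn

In install: i→l is +3, n→r is +4, s→x is +5, t→z is +6 — the shift increases by 1 each position. Each letter shifts forward by (position + 3), i.e. 3, 4, 5, … — the shift grows by one for each successive letter.
Applying it to inflate: i+3=l, n+4=r, f+5=k, l+6=r, a+7=h, t+8=b, e+9=n.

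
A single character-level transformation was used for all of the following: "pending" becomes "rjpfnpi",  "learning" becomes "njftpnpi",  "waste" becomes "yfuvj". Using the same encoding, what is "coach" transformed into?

The shift depends on letter class: consonant p→r is +2, but vowel e→j is +5. Vowels shift forward by 5 and consonants shift forward by 2.
For coach: c(cons)+2=e, o(vowel)+5=t, a(vowel)+5=f, c(cons)+2=e, h(cons)+2=j.

etfej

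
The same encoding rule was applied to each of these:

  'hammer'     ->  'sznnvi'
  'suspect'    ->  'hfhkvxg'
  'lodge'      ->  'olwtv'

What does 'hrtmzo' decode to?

Each pair mirrors across the alphabet (h↔s, a↔z, m↔n): positions sum to 25. This is the alphabet-reversal cipher (Atbash): a becomes z, b becomes y, etc.
Undoing it on hrtmzo: h↔s, r↔i, t↔g, m↔n, z↔a, o↔l.

signal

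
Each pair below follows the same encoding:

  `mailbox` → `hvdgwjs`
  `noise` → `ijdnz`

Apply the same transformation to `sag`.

This is a Caesar cipher with shift 21.
On sag: s+21=n, a+21=v, g+21=b.

nvb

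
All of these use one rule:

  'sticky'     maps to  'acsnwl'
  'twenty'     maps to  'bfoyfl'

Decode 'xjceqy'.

pastel

In sticky: s→a is +8, t→c is +9, i→s is +10, c→n is +11 — the shift increases by 1 each position. The shift increases by 1 at each position, starting from +8: 8, 9, 10, ….
Reversing it on xjceqy: x−8=p, j−9=a, c−10=s, e−11=t, q−12=e, y−13=l.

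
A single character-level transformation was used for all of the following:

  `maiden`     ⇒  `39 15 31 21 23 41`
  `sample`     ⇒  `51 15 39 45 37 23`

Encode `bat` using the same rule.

17 15 53

The formula is n = 2×(alphabet index, a=1) + 13.
On bat: b=2→17, a=1→15, t=20→53.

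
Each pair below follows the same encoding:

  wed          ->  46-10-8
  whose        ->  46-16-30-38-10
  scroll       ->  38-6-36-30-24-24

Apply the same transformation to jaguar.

w(#23)→46 and e(#5)→10: differences scale by 2, so n = 2·pos + 0. Each letter becomes 2×(its alphabet position, a=1..z=26).
On jaguar: j=10→20, a=1→2, g=7→14, u=21→42, a=1→2, r=18→36.

20-2-14-42-2-36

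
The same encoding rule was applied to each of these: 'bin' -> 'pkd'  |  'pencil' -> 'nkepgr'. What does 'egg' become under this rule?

Read the word backwards and shift each letter +2.
On egg: reverse → gge; then shift: g+2=i, g+2=i, e+2=g.

iig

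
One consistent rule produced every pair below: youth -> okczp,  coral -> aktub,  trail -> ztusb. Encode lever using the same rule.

bgfgt

y(24)→o(14) and o(14)→k(10) fit y≡3x+20 (mod 26); the inverse of 3 mod 26 is 9. Each letter's alphabet position (a=0..z=25) is mapped through 3·x+20 mod 26 — an affine cipher.
Applying it to lever: l(11)→3·11+20≡1=b; e(4)→3·4+20≡6=g; v(21)→3·21+20≡5=f; e(4)→3·4+20≡6=g; r(17)→3·17+20≡19=t (all mod 26).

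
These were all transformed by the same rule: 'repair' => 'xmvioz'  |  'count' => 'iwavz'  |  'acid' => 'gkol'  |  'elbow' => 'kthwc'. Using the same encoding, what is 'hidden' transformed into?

Shifts by position in repair: pos 0: r→x (+6), pos 1: e→m (+8), pos 2: p→v (+6), pos 3: a→i (+8) — repeating every 2. A repeating key of period 2 is used — shifts +6, +8 over and over.
On hidden: h+6=n, i+8=q, d+6=j, d+8=l, e+6=k, n+8=v.

nqjlkv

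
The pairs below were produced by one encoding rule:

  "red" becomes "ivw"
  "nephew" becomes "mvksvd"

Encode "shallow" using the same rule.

Each letter is replaced by its mirror in the alphabet: a↔z, b↔y, c↔x, and so on (the Atbash cipher).
For shallow: s↔h, h↔s, a↔z, l↔o, l↔o, o↔l, w↔d.

hszoold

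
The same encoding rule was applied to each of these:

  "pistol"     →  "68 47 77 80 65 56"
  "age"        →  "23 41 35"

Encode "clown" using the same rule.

29 56 65 89 62

p(#16)→68 and i(#9)→47: differences scale by 3, so n = 3·pos + 20. With a=1..z=26, the number is 3·pos + 20.
Applying it to clown: c=3→29, l=12→56, o=15→65, w=23→89, n=14→62.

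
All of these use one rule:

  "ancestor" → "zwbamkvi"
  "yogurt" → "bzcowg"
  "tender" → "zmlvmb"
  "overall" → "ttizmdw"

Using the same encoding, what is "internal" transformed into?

The output letters match the input read backwards, each shifted +8: ancestor reversed is rotsecna. Two steps: reverse the string, then apply a Caesar shift of +8.
Applying it to internal: reverse → lanretni; then shift: l+8=t, a+8=i, n+8=v, r+8=z, e+8=m, t+8=b, n+8=v, i+8=q.

tivzmbvq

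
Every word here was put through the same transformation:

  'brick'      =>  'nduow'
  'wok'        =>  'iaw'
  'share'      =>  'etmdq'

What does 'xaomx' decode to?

local

Compare letters: b→n is +12, r→d is +12, i→u is +12 — a constant shift. Every letter moves 12 places later in the alphabet, wrapping around z→a.
Decoding xaomx: x−12=l, a−12=o, o−12=c, m−12=a, x−12=l.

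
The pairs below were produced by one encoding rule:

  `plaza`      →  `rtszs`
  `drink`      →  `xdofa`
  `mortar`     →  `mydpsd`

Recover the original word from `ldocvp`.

bright

Each letter's alphabet position (a=0..z=25) is mapped through 19·x+18 mod 26 — an affine cipher.
Reversing it on ldocvp: l(11)→11·(11−18)≡1=b; d(3)→11·(3−18)≡17=r; o(14)→11·(14−18)≡8=i; c(2)→11·(2−18)≡6=g; v(21)→11·(21−18)≡7=h; p(15)→11·(15−18)≡19=t (all mod 26).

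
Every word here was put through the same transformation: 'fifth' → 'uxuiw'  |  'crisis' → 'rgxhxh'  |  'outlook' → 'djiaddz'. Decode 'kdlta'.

vowel

Compare letters: f→u is +15, i→x is +15, f→u is +15 — a constant shift. It's a constant shift of +15 (ROT15).
Undoing it on kdlta: k−15=v, d−15=o, l−15=w, t−15=e, a−15=l.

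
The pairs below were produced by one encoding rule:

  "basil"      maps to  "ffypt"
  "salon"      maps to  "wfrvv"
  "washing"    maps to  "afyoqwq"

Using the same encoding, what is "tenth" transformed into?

Each letter shifts forward by (position + 4), i.e. 4, 5, 6, … — the shift grows by one for each successive letter.
Applying it to tenth: t+4=x, e+5=j, n+6=t, t+7=a, h+8=p.

xjtap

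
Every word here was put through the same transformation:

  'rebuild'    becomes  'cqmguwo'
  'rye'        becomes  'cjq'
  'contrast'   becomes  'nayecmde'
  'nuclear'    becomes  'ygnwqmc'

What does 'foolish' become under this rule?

qaawuds

Two shifts are in play — +12 for a/e/i/o/u, +11 for every other letter.
For foolish: f(cons)+11=q, o(vowel)+12=a, o(vowel)+12=a, l(cons)+11=w, i(vowel)+12=u, s(cons)+11=d, h(cons)+11=s.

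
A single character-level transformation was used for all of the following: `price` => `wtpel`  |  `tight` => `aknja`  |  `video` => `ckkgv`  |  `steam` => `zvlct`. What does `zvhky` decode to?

stair

Shifts by position in price: pos 0: p→w (+7), pos 1: r→t (+2), pos 2: i→p (+7), pos 3: c→e (+2) — repeating every 2. It's a Vigenère-style cipher with numeric key [7,2]: position i shifts by key[i mod 2].
Reversing it on zvhky: z−7=s, v−2=t, h−7=a, k−2=i, y−7=r.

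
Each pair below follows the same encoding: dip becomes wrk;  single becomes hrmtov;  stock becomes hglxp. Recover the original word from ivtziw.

regard

Each pair mirrors across the alphabet (d↔w, i↔r, p↔k): positions sum to 25. This is the alphabet-reversal cipher (Atbash): a becomes z, b becomes y, etc.
Decoding ivtziw: i↔r, v↔e, t↔g, z↔a, i↔r, w↔d.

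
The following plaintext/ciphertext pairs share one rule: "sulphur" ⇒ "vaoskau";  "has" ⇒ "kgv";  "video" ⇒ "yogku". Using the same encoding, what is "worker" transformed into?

The shift depends on letter class: consonant s→v is +3, but vowel u→a is +6. Vowels shift forward by 6 and consonants shift forward by 3.
Applying it to worker: w(cons)+3=z, o(vowel)+6=u, r(cons)+3=u, k(cons)+3=n, e(vowel)+6=k, r(cons)+3=u.

zuunku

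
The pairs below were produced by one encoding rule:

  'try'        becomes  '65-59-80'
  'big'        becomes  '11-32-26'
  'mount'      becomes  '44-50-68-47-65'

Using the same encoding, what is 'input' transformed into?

t(#20)→65 and r(#18)→59: differences scale by 3, so n = 3·pos + 5. With a=1..z=26, the number is 3·pos + 5.
On input: i=9→32, n=14→47, p=16→53, u=21→68, t=20→65.

32-47-53-68-65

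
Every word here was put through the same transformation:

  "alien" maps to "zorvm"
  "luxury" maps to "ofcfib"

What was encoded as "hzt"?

sag

Each pair mirrors across the alphabet (a↔z, l↔o, i↔r): positions sum to 25. Letters are reflected about the middle of the alphabet (position → 25−position): Atbash.
Decoding hzt: h↔s, z↔a, t↔g.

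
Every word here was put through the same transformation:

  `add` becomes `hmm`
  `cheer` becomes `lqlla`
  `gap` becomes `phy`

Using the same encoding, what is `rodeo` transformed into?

avmlv

The shift depends on letter class: consonant d→m is +9, but vowel a→h is +7. Two shifts are in play — +7 for a/e/i/o/u, +9 for every other letter.
Applying it to rodeo: r(cons)+9=a, o(vowel)+7=v, d(cons)+9=m, e(vowel)+7=l, o(vowel)+7=v.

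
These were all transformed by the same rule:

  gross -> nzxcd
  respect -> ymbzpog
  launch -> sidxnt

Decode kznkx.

dream

In gross: g→n is +7, r→z is +8, o→x is +9, s→c is +10 — the shift increases by 1 each position. The shift increases by 1 at each position, starting from +7: 7, 8, 9, ….
Decoding kznkx: k−7=d, z−8=r, n−9=e, k−10=a, x−11=m.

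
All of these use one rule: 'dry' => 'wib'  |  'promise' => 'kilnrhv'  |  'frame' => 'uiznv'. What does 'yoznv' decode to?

Each pair mirrors across the alphabet (d↔w, r↔i, y↔b): positions sum to 25. This is the alphabet-reversal cipher (Atbash): a becomes z, b becomes y, etc.
Reversing it on yoznv: y↔b, o↔l, z↔a, n↔m, v↔e.

blame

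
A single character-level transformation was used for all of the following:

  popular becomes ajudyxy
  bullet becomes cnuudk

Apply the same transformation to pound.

mwdxy

The word is reversed, then every letter is shifted forward by 9.
On pound: reverse → dnuop; then shift: d+9=m, n+9=w, u+9=d, o+9=x, p+9=y.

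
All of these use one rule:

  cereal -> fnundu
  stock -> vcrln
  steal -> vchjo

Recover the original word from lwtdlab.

inquiry

It's a Vigenère-style cipher with numeric key [3,9]: position i shifts by key[i mod 2].
Decoding lwtdlab: l−3=i, w−9=n, t−3=q, d−9=u, l−3=i, a−9=r, b−3=y.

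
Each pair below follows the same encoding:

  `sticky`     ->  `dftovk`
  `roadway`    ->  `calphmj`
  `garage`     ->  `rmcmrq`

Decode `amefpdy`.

pattern

Shifts by position in sticky: pos 0: s→d (+11), pos 1: t→f (+12), pos 2: i→t (+11), pos 3: c→o (+12) — repeating every 2. A repeating key of period 2 is used — shifts +11, +12 over and over.
Decoding amefpdy: a−11=p, m−12=a, e−11=t, f−12=t, p−11=e, d−12=r, y−11=n.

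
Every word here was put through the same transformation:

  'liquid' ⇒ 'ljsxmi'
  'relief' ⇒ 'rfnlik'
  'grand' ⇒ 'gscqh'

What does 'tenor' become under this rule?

tfprv

In liquid: l→l is +0, i→j is +1, q→s is +2, u→x is +3 — the shift increases by 1 each position. Each letter shifts forward by its position index (0, 1, 2, …) — the shift grows by one for each successive letter.
Applying it to tenor: t+0=t, e+1=f, n+2=p, o+3=r, r+4=v.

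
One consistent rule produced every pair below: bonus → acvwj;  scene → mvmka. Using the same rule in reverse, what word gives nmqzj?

Two steps: reverse the string, then apply a Caesar shift of +8.
Undoing it on nmqzj: shift back: n−8=f, m−8=e, q−8=i, z−8=r, j−8=b → feirb; then reverse → brief.

brief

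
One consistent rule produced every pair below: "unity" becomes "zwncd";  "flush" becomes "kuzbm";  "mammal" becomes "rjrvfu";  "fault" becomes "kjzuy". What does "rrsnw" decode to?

miner

Shifts by position in unity: pos 0: u→z (+5), pos 1: n→w (+9), pos 2: i→n (+5), pos 3: t→c (+9) — repeating every 2. It's a Vigenère-style cipher with numeric key [5,9]: position i shifts by key[i mod 2].
Decoding rrsnw: r−5=m, r−9=i, s−5=n, n−9=e, w−5=r.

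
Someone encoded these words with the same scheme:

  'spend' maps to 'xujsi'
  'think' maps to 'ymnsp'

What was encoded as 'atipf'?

vodka

It's a constant shift of +5 (ROT5).
Undoing it on atipf: a−5=v, t−5=o, i−5=d, p−5=k, f−5=a.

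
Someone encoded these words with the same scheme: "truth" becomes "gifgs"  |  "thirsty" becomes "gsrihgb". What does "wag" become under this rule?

Each pair mirrors across the alphabet (t↔g, r↔i, u↔f): positions sum to 25. This is the alphabet-reversal cipher (Atbash): a becomes z, b becomes y, etc.
Applying it to wag: w↔d, a↔z, g↔t.

dzt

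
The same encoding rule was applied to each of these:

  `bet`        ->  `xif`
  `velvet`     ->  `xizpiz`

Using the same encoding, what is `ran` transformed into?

The output letters match the input read backwards, each shifted +4: bet reversed is teb. Two steps: reverse the string, then apply a Caesar shift of +4.
For ran: reverse → nar; then shift: n+4=r, a+4=e, r+4=v.

rev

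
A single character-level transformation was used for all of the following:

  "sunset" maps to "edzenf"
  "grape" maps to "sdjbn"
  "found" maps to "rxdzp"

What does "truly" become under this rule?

fddxk

The shift depends on letter class: consonant s→e is +12, but vowel u→d is +9. The rule splits by letter class: vowels +9, consonants +12.
Applying it to truly: t(cons)+12=f, r(cons)+12=d, u(vowel)+9=d, l(cons)+12=x, y(cons)+12=k.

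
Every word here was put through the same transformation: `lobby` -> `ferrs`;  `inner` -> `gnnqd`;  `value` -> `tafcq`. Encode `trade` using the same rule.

ldazq

l(11)→f(5) and o(14)→e(4) fit y≡17x+0 (mod 26); the inverse of 17 mod 26 is 23. This is an affine cipher: with a=0,…,z=25, each position x becomes (17x+0) mod 26.
Applying it to trade: t(19)→17·19+0≡11=l; r(17)→17·17+0≡3=d; a(0)→17·0+0≡0=a; d(3)→17·3+0≡25=z; e(4)→17·4+0≡16=q (all mod 26).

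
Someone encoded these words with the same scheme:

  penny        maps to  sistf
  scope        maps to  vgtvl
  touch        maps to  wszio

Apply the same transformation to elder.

In penny: p→s is +3, e→i is +4, n→s is +5, n→t is +6 — the shift increases by 1 each position. The shift increases by 1 at each position, starting from +3: 3, 4, 5, ….
On elder: e+3=h, l+4=p, d+5=i, e+6=k, r+7=y.

hpiky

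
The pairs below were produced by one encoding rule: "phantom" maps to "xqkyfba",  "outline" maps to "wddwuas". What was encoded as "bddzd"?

In phantom: p→x is +8, h→q is +9, a→k is +10, n→y is +11 — the shift increases by 1 each position. The shift increases by 1 at each position, starting from +8: 8, 9, 10, ….
Decoding bddzd: b−8=t, d−9=u, d−10=t, z−11=o, d−12=r.

tutor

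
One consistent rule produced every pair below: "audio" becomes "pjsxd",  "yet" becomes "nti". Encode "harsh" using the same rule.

wpghw

This is a Caesar cipher with shift 15.
On harsh: h+15=w, a+15=p, r+15=g, s+15=h, h+15=w.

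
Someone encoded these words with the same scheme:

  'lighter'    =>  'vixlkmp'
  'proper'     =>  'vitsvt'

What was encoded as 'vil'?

her

The output letters match the input read backwards, each shifted +4: lighter reversed is rethgil. Read the word backwards and shift each letter +4.
Reversing it on vil: shift back: v−4=r, i−4=e, l−4=h → reh; then reverse → her.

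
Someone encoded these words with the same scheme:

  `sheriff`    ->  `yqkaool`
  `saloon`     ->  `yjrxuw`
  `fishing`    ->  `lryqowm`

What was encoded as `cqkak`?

where

Shifts by position in sheriff: pos 0: s→y (+6), pos 1: h→q (+9), pos 2: e→k (+6), pos 3: r→a (+9) — repeating every 2. The shifts repeat in a cycle of length 2: positions 0,1,… shift by +6, +9, then the pattern repeats.
Undoing it on cqkak: c−6=w, q−9=h, k−6=e, a−9=r, k−6=e.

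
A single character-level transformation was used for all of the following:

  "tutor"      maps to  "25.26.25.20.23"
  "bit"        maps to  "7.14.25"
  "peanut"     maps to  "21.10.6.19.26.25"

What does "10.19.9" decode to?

t is letter #20 and maps to 25: an offset of 5. The number is (letter's place in the alphabet, a=1) + 5.
Undoing it on 10.19.9: 10→(10−5)÷1=5=e, 19→(19−5)÷1=14=n, 9→(9−5)÷1=4=d.

end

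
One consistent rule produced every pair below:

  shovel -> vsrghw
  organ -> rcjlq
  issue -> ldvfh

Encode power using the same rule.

szzpu

A repeating key of period 2 is used — shifts +3, +11 over and over.
On power: p+3=s, o+11=z, w+3=z, e+11=p, r+3=u.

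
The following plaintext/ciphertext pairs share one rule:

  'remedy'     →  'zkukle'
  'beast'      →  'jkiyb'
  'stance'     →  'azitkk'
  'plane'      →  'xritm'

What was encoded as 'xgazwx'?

pastor

A repeating key of period 2 is used — shifts +8, +6 over and over.
Decoding xgazwx: x−8=p, g−6=a, a−8=s, z−6=t, w−8=o, x−6=r.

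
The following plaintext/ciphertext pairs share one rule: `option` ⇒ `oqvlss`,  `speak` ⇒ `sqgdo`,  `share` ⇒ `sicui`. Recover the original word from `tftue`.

In option: o→o is +0, p→q is +1, t→v is +2, i→l is +3 — the shift increases by 1 each position. The shift increases by 1 at each position, starting from +0: 0, 1, 2, ….
Undoing it on tftue: t−0=t, f−1=e, t−2=r, u−3=r, e−4=a.

terra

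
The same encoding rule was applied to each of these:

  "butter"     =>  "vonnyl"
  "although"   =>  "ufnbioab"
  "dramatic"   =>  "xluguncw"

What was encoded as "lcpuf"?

Compare letters: b→v is +20, u→o is +20, t→n is +20 — a constant shift. Each letter is shifted forward by 20 in the alphabet (a Caesar shift of +20).
Reversing it on lcpuf: l−20=r, c−20=i, p−20=v, u−20=a, f−20=l.

rival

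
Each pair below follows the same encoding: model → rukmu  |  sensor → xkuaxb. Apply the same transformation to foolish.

In model: m→r is +5, o→u is +6, d→k is +7, e→m is +8 — the shift increases by 1 each position. Letter i (0-indexed) is shifted by i+5, so successive shifts are 5, 6, 7, ….
For foolish: f+5=k, o+6=u, o+7=v, l+8=t, i+9=r, s+10=c, h+11=s.

kuvtrcs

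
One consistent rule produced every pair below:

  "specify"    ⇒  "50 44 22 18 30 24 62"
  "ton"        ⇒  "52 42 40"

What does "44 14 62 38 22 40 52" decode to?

s(#19)→50 and p(#16)→44: differences scale by 2, so n = 2·pos + 12. Each letter becomes 2×(its alphabet position, a=1..z=26) + 12.
Undoing it on 44 14 62 38 22 40 52: 44→(44−12)÷2=16=p, 14→(14−12)÷2=1=a, 62→(62−12)÷2=25=y, 38→(38−12)÷2=13=m, 22→(22−12)÷2=5=e, 40→(40−12)÷2=14=n, 52→(52−12)÷2=20=t.

payment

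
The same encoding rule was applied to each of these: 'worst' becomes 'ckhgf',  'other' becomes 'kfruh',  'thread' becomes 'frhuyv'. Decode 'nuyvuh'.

leader

This is an affine cipher: with a=0,…,z=25, each position x becomes (25x+24) mod 26.
Reversing it on nuyvuh: n(13)→25·(13−24)≡11=l; u(20)→25·(20−24)≡4=e; y(24)→25·(24−24)≡0=a; v(21)→25·(21−24)≡3=d; u(20)→25·(20−24)≡4=e; h(7)→25·(7−24)≡17=r (all mod 26).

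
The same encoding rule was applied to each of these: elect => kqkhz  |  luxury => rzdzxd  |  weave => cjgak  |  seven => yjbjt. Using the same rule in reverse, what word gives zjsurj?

temple

Shifts by position in elect: pos 0: e→k (+6), pos 1: l→q (+5), pos 2: e→k (+6), pos 3: c→h (+5) — repeating every 2. It's a Vigenère-style cipher with numeric key [6,5]: position i shifts by key[i mod 2].
Decoding zjsurj: z−6=t, j−5=e, s−6=m, u−5=p, r−6=l, j−5=e.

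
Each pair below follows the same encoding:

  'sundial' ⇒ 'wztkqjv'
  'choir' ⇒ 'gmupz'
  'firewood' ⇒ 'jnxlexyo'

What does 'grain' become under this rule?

kwgpv

The shift increases by 1 at each position, starting from +4: 4, 5, 6, ….
On grain: g+4=k, r+5=w, a+6=g, i+7=p, n+8=v.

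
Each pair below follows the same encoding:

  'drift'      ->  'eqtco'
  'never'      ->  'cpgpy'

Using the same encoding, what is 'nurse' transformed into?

pdcfy

Two steps: reverse the string, then apply a Caesar shift of +11.
On nurse: reverse → esrun; then shift: e+11=p, s+11=d, r+11=c, u+11=f, n+11=y.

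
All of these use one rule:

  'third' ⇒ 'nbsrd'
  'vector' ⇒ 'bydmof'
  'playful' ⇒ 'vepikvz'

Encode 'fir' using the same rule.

Two steps: reverse the string, then apply a Caesar shift of +10.
Applying it to fir: reverse → rif; then shift: r+10=b, i+10=s, f+10=p.

bsp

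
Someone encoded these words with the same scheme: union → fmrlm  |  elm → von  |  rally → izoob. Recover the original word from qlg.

jot

Each pair mirrors across the alphabet (u↔f, n↔m, i↔r): positions sum to 25. Letters are reflected about the middle of the alphabet (position → 25−position): Atbash.
Decoding qlg: q↔j, l↔o, g↔t.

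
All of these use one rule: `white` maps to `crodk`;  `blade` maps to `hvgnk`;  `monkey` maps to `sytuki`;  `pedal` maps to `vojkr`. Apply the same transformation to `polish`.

Shifts by position in white: pos 0: w→c (+6), pos 1: h→r (+10), pos 2: i→o (+6), pos 3: t→d (+10) — repeating every 2. The shifts repeat in a cycle of length 2: positions 0,1,… shift by +6, +10, then the pattern repeats.
For polish: p+6=v, o+10=y, l+6=r, i+10=s, s+6=y, h+10=r.

vyrsyr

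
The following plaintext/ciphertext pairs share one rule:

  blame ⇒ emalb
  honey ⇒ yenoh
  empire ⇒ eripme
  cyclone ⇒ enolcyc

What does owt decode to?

The output letters match the input read backwards: blame reversed is emalb. The word is simply reversed.
Undoing it on owt: then reverse → two.

two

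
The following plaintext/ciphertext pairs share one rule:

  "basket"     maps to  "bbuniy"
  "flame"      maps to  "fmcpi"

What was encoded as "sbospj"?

In basket: b→b is +0, a→b is +1, s→u is +2, k→n is +3 — the shift increases by 1 each position. Each letter shifts forward by its position index (0, 1, 2, …) — the shift grows by one for each successive letter.
Decoding sbospj: s−0=s, b−1=a, o−2=m, s−3=p, p−4=l, j−5=e.

sample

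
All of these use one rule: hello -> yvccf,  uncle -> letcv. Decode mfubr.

vodka

Compare letters: h→y is +17, e→v is +17, l→c is +17 — a constant shift. It's a constant shift of +17 (ROT17).
Decoding mfubr: m−17=v, f−17=o, u−17=d, b−17=k, r−17=a.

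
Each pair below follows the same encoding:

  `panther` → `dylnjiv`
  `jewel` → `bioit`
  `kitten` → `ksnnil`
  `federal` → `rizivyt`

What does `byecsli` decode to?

p(15)→d(3) and a(0)→y(24) fit y≡9x+24 (mod 26); the inverse of 9 mod 26 is 3. Each letter's alphabet position (a=0..z=25) is mapped through 9·x+24 mod 26 — an affine cipher.
Decoding byecsli: b(1)→3·(1−24)≡9=j; y(24)→3·(24−24)≡0=a; e(4)→3·(4−24)≡18=s; c(2)→3·(2−24)≡12=m; s(18)→3·(18−24)≡8=i; l(11)→3·(11−24)≡13=n; i(8)→3·(8−24)≡4=e (all mod 26).

jasmine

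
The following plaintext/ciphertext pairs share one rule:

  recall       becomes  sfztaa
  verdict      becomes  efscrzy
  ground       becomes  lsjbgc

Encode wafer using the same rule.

r(17)→s(18) and e(4)→f(5) fit y≡3x+19 (mod 26); the inverse of 3 mod 26 is 9. This is an affine cipher: with a=0,…,z=25, each position x becomes (3x+19) mod 26.
On wafer: w(22)→3·22+19≡7=h; a(0)→3·0+19≡19=t; f(5)→3·5+19≡8=i; e(4)→3·4+19≡5=f; r(17)→3·17+19≡18=s (all mod 26).

htifs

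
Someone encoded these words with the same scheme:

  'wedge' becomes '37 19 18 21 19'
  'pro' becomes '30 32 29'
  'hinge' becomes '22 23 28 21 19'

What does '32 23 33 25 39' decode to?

risky

w is letter #23 and maps to 37: an offset of 14. The number is (letter's place in the alphabet, a=1) + 14.
Reversing it on 32 23 33 25 39: 32→(32−14)÷1=18=r, 23→(23−14)÷1=9=i, 33→(33−14)÷1=19=s, 25→(25−14)÷1=11=k, 39→(39−14)÷1=25=y.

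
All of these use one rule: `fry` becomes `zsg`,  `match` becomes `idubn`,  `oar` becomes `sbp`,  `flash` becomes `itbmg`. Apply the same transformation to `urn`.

The word is reversed, then every letter is shifted forward by 1.
Applying it to urn: reverse → nru; then shift: n+1=o, r+1=s, u+1=v.

osv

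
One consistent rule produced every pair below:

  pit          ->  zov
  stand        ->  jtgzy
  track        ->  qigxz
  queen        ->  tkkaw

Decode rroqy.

The output letters match the input read backwards, each shifted +6: pit reversed is tip. Read the word backwards and shift each letter +6.
Reversing it on rroqy: shift back: r−6=l, r−6=l, o−6=i, q−6=k, y−6=s → lliks; then reverse → skill.

skill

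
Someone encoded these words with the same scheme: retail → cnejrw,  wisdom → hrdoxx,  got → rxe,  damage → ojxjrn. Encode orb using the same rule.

The shift depends on letter class: consonant r→c is +11, but vowel e→n is +9. The rule splits by letter class: vowels +9, consonants +11.
For orb: o(vowel)+9=x, r(cons)+11=c, b(cons)+11=m.

xcm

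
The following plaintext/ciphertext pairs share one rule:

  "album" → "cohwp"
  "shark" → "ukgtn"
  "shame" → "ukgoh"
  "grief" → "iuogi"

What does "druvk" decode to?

booth

Shifts by position in album: pos 0: a→c (+2), pos 1: l→o (+3), pos 2: b→h (+6), pos 3: u→w (+2), pos 4: m→p (+3) — repeating every 3. It's a Vigenère-style cipher with numeric key [2,3,6]: position i shifts by key[i mod 3].
Undoing it on druvk: d−2=b, r−3=o, u−6=o, v−2=t, k−3=h.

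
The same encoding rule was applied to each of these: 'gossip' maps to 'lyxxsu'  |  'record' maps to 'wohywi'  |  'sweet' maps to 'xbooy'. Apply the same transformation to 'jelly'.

The shift depends on letter class: consonant g→l is +5, but vowel o→y is +10. The rule splits by letter class: vowels +10, consonants +5.
For jelly: j(cons)+5=o, e(vowel)+10=o, l(cons)+5=q, l(cons)+5=q, y(cons)+5=d.

ooqqd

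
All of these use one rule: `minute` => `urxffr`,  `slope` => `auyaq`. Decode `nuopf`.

fleet

In minute: m→u is +8, i→r is +9, n→x is +10, u→f is +11 — the shift increases by 1 each position. Each letter shifts forward by (position + 8), i.e. 8, 9, 10, … — the shift grows by one for each successive letter.
Reversing it on nuopf: n−8=f, u−9=l, o−10=e, p−11=e, f−12=t.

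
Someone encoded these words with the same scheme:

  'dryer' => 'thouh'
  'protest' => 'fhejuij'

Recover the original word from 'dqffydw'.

Compare letters: d→t is +16, r→h is +16, y→o is +16 — a constant shift. Every letter moves 16 places later in the alphabet, wrapping around z→a.
Decoding dqffydw: d−16=n, q−16=a, f−16=p, f−16=p, y−16=i, d−16=n, w−16=g.

napping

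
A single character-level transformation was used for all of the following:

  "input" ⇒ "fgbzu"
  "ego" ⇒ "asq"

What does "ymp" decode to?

dam

The output letters match the input read backwards, each shifted +12: input reversed is tupni. Read the word backwards and shift each letter +12.
Decoding ymp: shift back: y−12=m, m−12=a, p−12=d → mad; then reverse → dam.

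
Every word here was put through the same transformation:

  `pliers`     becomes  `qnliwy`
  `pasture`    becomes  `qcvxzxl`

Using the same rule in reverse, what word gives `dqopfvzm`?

In pliers: p→q is +1, l→n is +2, i→l is +3, e→i is +4 — the shift increases by 1 each position. The shift increases by 1 at each position, starting from +1: 1, 2, 3, ….
Decoding dqopfvzm: d−1=c, q−2=o, o−3=l, p−4=l, f−5=a, v−6=p, z−7=s, m−8=e.

collapse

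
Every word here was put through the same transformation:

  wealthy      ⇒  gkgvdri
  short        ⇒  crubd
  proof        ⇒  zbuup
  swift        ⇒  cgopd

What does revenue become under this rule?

bkfkxak

Two shifts are in play — +6 for a/e/i/o/u, +10 for every other letter.
For revenue: r(cons)+10=b, e(vowel)+6=k, v(cons)+10=f, e(vowel)+6=k, n(cons)+10=x, u(vowel)+6=a, e(vowel)+6=k.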